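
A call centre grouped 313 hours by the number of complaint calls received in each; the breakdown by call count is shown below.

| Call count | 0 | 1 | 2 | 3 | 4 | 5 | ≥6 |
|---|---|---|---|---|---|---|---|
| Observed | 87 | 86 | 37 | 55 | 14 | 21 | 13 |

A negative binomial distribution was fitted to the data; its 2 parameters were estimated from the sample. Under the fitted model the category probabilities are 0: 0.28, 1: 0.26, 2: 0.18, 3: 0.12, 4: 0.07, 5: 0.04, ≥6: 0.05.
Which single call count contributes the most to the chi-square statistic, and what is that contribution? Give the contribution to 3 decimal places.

Expected counts E_i = n·p_i: 313×0.28 = 87.64, 313×0.26 = 81.38, 313×0.18 = 56.34, 313×0.12 = 37.56, 313×0.07 = 21.91, 313×0.04 = 12.52, 313×0.05 = 15.65.
0: (87 − 87.64)²/87.64 = 0.4096/87.64 = 0.0047
1: (86 − 81.38)²/81.38 = 21.3444/81.38 = 0.2623
2: (37 − 56.34)²/56.34 = 374.0356/56.34 = 6.6389
3: (55 − 37.56)²/37.56 = 304.1536/37.56 = 8.0978
4: (14 − 21.91)²/21.91 = 62.5681/21.91 = 2.8557
5: (21 − 12.52)²/12.52 = 71.9104/12.52 = 5.7436
≥6: (13 − 15.65)²/15.65 = 7.0225/15.65 = 0.4487
The largest term is for 3: 8.098.

3, 8.098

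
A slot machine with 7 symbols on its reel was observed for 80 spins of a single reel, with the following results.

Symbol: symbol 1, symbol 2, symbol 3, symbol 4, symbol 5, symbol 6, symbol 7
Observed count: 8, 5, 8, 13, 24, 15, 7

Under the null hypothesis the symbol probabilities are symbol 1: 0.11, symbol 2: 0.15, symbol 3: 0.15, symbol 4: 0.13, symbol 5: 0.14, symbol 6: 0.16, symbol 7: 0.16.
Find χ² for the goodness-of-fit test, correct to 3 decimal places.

23.774

Expected counts E_i = n·p_i: 80×0.11 = 8.8, 80×0.15 = 12, 80×0.15 = 12, 80×0.13 = 10.4, 80×0.14 = 11.2, 80×0.16 = 12.8, 80×0.16 = 12.8.
symbol 1: (8 − 8.8)²/8.8 = 0.64/8.8 = 0.0727
symbol 2: (5 − 12)²/12 = 49/12 = 4.0833
symbol 3: (8 − 12)²/12 = 16/12 = 1.3333
symbol 4: (13 − 10.4)²/10.4 = 6.76/10.4 = 0.6500
symbol 5: (24 − 11.2)²/11.2 = 163.84/11.2 = 14.6286
symbol 6: (15 − 12.8)²/12.8 = 4.84/12.8 = 0.3781
symbol 7: (7 − 12.8)²/12.8 = 33.64/12.8 = 2.6281
Sum = 23.774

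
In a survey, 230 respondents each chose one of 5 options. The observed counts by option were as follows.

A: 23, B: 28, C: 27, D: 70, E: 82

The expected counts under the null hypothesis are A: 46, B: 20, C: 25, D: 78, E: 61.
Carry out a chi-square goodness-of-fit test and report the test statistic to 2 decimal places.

22.91

χ² = (23−46)²/46 + (28−20)²/20 + (27−25)²/25 + (70−78)²/78 + (82−61)²/61
   = 11.500 + 3.200 + 0.160 + 0.821 + 7.230
Sum = 22.91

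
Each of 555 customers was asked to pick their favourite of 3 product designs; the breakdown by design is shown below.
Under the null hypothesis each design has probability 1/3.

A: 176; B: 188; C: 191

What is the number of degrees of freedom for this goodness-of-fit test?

2

There are k = 3 categories and no parameters were estimated from the data, so df = 3 − 1 = 2.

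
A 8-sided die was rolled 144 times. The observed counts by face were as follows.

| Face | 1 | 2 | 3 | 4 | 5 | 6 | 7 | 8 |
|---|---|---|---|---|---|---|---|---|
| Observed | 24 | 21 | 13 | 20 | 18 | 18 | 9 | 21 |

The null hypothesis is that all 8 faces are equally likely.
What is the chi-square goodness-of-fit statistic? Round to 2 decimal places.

9.11

Expected count for each of the 8 categories: 144/8 = 18.
cat         O        E   (O−E)²/E
1          24       18      2.000
2          21       18      0.500
3          13       18      1.389
4          20       18      0.222
5          18       18      0.000
6          18       18      0.000
7           9       18      4.500
8          21       18      0.500
Sum = 9.11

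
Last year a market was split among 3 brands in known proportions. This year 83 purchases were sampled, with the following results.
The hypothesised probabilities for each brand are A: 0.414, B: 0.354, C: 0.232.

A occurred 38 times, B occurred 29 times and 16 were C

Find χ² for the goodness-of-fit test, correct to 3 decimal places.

Expected counts E_i = n·p_i: 83×0.414 = 34.362, 83×0.354 = 29.382, 83×0.232 = 19.256.
A: (38 − 34.362)²/34.362 = 13.235044/34.362 = 0.3852
B: (29 − 29.382)²/29.382 = 0.145924/29.382 = 0.0050
C: (16 − 19.256)²/19.256 = 10.601536/19.256 = 0.5506
Sum = 0.941

0.941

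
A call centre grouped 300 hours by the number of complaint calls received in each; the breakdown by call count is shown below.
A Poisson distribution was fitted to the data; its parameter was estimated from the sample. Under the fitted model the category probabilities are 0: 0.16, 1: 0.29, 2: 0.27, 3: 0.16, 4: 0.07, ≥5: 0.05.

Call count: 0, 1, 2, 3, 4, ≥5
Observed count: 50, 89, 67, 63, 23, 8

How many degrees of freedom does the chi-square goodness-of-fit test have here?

4

There are k = 6 categories and 1 parameter estimated from the data, so df = 6 − 1 − 1 = 4.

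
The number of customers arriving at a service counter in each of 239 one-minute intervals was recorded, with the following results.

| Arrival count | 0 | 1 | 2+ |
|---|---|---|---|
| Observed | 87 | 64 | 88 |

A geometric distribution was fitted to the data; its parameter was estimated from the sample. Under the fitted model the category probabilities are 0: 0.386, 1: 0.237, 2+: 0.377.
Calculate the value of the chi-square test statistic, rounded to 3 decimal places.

1.304

Expected counts E_i = n·p_i: 239×0.386 = 92.254, 239×0.237 = 56.643, 239×0.377 = 90.103.
0: (87 − 92.254)²/92.254 = 27.604516/92.254 = 0.2992
1: (64 − 56.643)²/56.643 = 54.125449/56.643 = 0.9556
2+: (88 − 90.103)²/90.103 = 4.422609/90.103 = 0.0491
Sum = 1.304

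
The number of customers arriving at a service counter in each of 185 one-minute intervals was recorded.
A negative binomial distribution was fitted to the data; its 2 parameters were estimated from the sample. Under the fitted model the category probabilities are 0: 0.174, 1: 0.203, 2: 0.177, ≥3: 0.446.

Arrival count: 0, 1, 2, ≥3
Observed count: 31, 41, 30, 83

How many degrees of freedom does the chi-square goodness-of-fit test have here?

There are k = 4 categories and 2 parameters estimated from the data, so df = 4 − 1 − 2 = 1.

1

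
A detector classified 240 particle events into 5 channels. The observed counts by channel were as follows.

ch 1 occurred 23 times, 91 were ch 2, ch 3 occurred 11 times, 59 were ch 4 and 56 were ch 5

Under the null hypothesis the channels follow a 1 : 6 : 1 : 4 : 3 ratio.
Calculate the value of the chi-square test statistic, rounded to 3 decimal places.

Ratio total = 15. Expected counts: 240×1/15 = 16, 240×6/15 = 96, 240×1/15 = 16, 240×4/15 = 64, 240×3/15 = 48.
ch 1: (23 − 16)²/16 = 49/16 = 3.0625
ch 2: (91 − 96)²/96 = 25/96 = 0.2604
ch 3: (11 − 16)²/16 = 25/16 = 1.5625
ch 4: (59 − 64)²/64 = 25/64 = 0.3906
ch 5: (56 − 48)²/48 = 64/48 = 1.3333
Sum = 6.609

6.609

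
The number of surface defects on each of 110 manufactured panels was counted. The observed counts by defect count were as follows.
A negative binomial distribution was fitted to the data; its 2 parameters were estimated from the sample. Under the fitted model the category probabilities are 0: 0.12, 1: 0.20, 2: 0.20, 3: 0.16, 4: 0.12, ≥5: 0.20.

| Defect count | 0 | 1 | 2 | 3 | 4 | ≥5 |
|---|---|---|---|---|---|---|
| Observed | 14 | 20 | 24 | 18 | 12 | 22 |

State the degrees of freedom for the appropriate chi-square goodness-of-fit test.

3

There are k = 6 categories and 2 parameters estimated from the data, so df = 6 − 1 − 2 = 3.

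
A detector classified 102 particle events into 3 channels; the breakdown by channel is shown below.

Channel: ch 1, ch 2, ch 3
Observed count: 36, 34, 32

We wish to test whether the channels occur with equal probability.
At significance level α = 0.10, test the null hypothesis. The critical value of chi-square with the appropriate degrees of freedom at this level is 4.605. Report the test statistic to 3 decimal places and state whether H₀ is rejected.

0.235; do not reject

Under H₀ each category has probability 1/3, so each expected count is 102/3 = 34.
ch 1: (36 − 34)²/34 = 4/34 = 0.1176
ch 2: (34 − 34)²/34 = 0/34 = 0.0000
ch 3: (32 − 34)²/34 = 4/34 = 0.1176
Sum = 0.235
df = 2. Since 0.235 < 4.605, we do not reject H₀.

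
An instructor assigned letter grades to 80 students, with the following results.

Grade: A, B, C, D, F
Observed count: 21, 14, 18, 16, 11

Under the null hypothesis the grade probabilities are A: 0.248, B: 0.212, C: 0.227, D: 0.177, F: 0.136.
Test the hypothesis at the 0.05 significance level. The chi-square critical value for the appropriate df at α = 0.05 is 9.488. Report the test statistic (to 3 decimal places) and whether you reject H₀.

Expected counts E_i = n·p_i: 80×0.248 = 19.84, 80×0.212 = 16.96, 80×0.227 = 18.16, 80×0.177 = 14.16, 80×0.136 = 10.88.
cat         O        E   (O−E)²/E
A          21    19.84     0.0678
B          14    16.96     0.5166
C          18    18.16     0.0014
D          16    14.16     0.2391
F          11    10.88     0.0013
Sum = 0.826
df = 4. Since 0.826 < 9.488, we do not reject H₀.

0.826; do not reject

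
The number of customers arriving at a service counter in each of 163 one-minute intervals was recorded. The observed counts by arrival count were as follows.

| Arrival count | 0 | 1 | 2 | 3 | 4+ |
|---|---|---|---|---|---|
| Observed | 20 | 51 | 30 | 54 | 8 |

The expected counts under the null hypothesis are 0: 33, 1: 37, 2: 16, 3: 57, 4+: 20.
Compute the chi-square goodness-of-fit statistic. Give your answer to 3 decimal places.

χ² = (20−33)²/33 + (51−37)²/37 + (30−16)²/16 + (54−57)²/57 + (8−20)²/20
   = 5.1212 + 5.2973 + 12.2500 + 0.1579 + 7.2000
Sum = 30.026

30.026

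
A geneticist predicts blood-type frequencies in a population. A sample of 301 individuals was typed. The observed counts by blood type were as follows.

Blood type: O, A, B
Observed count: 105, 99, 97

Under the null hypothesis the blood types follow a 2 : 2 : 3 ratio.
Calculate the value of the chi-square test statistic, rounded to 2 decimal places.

Ratio total = 7. Expected counts: 301×2/7 = 86, 301×2/7 = 86, 301×3/7 = 129.
O: (105 − 86)²/86 = 361/86 = 4.198
A: (99 − 86)²/86 = 169/86 = 1.965
B: (97 − 129)²/129 = 1024/129 = 7.938
Sum = 14.10

14.10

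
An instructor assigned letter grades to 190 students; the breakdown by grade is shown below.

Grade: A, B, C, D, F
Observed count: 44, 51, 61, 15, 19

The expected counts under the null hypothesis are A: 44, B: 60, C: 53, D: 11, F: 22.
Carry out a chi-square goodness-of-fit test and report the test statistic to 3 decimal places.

4.421

χ² = (44−44)²/44 + (51−60)²/60 + (61−53)²/53 + (15−11)²/11 + (19−22)²/22
   = 0.0000 + 1.3500 + 1.2075 + 1.4545 + 0.4091
Sum = 4.421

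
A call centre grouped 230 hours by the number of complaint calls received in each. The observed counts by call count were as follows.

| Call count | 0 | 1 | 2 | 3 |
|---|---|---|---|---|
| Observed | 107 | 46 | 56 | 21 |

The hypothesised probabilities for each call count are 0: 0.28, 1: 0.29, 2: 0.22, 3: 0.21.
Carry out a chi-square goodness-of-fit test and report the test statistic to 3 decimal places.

Expected counts E_i = n·p_i: 230×0.28 = 64.4, 230×0.29 = 66.7, 230×0.22 = 50.6, 230×0.21 = 48.3.
0: (107 − 64.4)²/64.4 = 1814.76/64.4 = 28.1795
1: (46 − 66.7)²/66.7 = 428.49/66.7 = 6.4241
2: (56 − 50.6)²/50.6 = 29.16/50.6 = 0.5763
3: (21 − 48.3)²/48.3 = 745.29/48.3 = 15.4304
Sum = 50.610

50.610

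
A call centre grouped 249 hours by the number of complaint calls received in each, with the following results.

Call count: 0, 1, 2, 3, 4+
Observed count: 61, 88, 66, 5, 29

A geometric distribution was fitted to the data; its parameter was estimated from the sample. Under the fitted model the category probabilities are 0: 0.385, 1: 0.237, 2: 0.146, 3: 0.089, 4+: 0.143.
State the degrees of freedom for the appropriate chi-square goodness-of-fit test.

3

There are k = 5 categories and 1 parameter estimated from the data, so df = 5 − 1 − 1 = 3.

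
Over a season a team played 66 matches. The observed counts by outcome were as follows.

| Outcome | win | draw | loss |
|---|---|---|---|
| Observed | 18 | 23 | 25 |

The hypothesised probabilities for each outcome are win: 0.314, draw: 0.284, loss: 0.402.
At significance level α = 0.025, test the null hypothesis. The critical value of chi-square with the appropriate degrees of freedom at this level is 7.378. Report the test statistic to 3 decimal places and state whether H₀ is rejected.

Expected counts E_i = n·p_i: 66×0.314 = 20.724, 66×0.284 = 18.744, 66×0.402 = 26.532.
χ² = (18−20.724)²/20.724 + (23−18.744)²/18.744 + (25−26.532)²/26.532
   = 0.3580 + 0.9664 + 0.0885
Sum = 1.413
df = 2. Since 1.413 < 7.378, we do not reject H₀.

1.413; do not reject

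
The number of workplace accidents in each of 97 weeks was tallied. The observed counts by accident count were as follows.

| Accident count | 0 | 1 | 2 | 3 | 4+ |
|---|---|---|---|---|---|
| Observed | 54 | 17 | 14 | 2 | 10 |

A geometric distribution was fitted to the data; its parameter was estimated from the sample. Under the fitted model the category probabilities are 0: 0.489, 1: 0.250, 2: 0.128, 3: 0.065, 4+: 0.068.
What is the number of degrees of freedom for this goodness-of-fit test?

There are k = 5 categories and 1 parameter estimated from the data, so df = 5 − 1 − 1 = 3.

3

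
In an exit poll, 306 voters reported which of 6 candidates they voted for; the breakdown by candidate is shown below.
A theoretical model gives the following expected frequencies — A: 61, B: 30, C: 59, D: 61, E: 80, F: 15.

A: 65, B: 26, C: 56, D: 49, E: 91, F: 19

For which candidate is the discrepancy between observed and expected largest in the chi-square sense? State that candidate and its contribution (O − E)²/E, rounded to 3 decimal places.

χ² = (65−61)²/61 + (26−30)²/30 + (56−59)²/59 + (49−61)²/61 + (91−80)²/80 + (19−15)²/15
   = 0.2623 + 0.5333 + 0.1525 + 2.3607 + 1.5125 + 1.0667
The largest term is for D: 2.361.

D, 2.361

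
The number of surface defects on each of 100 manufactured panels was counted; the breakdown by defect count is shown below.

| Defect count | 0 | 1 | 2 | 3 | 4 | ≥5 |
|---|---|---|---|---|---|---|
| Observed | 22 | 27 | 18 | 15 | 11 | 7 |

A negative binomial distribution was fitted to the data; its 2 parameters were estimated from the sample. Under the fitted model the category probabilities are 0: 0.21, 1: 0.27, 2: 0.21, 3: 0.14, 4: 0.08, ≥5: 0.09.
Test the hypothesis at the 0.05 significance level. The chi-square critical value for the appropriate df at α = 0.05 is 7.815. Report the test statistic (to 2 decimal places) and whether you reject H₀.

2.12; do not reject

Expected counts E_i = n·p_i: 100×0.21 = 21, 100×0.27 = 27, 100×0.21 = 21, 100×0.14 = 14, 100×0.08 = 8, 100×0.09 = 9.
0: (22 − 21)²/21 = 1/21 = 0.048
1: (27 − 27)²/27 = 0/27 = 0.000
2: (18 − 21)²/21 = 9/21 = 0.429
3: (15 − 14)²/14 = 1/14 = 0.071
4: (11 − 8)²/8 = 9/8 = 1.125
≥5: (7 − 9)²/9 = 4/9 = 0.444
Sum = 2.12
df = 3. Since 2.12 < 7.815, we do not reject H₀.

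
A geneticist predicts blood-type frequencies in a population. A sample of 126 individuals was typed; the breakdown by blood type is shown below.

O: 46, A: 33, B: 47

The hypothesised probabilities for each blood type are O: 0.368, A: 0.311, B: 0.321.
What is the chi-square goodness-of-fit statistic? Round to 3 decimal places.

2.041

Expected counts E_i = n·p_i: 126×0.368 = 46.368, 126×0.311 = 39.186, 126×0.321 = 40.446.
cat         O        E   (O−E)²/E
O          46   46.368     0.0029
A          33   39.186     0.9765
B          47   40.446     1.0620
Sum = 2.041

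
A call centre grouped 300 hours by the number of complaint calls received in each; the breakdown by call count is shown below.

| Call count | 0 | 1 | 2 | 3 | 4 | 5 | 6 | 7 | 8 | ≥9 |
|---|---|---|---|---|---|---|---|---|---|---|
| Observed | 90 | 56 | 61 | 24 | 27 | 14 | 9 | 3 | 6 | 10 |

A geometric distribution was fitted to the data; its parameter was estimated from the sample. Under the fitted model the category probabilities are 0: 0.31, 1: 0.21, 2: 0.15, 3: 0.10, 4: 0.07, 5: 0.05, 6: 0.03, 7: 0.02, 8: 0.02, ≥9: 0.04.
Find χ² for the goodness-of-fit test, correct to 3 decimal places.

11.378

Expected counts E_i = n·p_i: 300×0.31 = 93, 300×0.21 = 63, 300×0.15 = 45, 300×0.10 = 30, 300×0.07 = 21, 300×0.05 = 15, 300×0.03 = 9, 300×0.02 = 6, 300×0.02 = 6, 300×0.04 = 12.
cat         O        E   (O−E)²/E
0          90       93     0.0968
1          56       63     0.7778
2          61       45     5.6889
3          24       30     1.2000
4          27       21     1.7143
5          14       15     0.0667
6           9        9     0.0000
7           3        6     1.5000
8           6        6     0.0000
≥9         10       12     0.3333
Sum = 11.378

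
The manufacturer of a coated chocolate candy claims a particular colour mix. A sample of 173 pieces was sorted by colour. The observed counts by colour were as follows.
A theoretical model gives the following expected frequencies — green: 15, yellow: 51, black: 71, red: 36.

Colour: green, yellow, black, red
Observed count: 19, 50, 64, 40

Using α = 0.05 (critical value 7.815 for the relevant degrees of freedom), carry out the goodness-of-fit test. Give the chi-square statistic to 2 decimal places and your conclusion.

cat         O        E   (O−E)²/E
green      19       15      1.067
yellow     50       51      0.020
black      64       71      0.690
red        40       36      0.444
Sum = 2.22
df = 3. Since 2.22 < 7.815, we do not reject H₀.

2.22; do not reject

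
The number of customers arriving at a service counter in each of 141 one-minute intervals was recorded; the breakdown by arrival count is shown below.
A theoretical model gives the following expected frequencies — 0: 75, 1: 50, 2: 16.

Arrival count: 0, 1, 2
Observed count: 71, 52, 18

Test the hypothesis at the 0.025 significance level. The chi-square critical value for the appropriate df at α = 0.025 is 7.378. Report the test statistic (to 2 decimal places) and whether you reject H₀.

0: (71 − 75)²/75 = 16/75 = 0.213
1: (52 − 50)²/50 = 4/50 = 0.080
2: (18 − 16)²/16 = 4/16 = 0.250
Sum = 0.54
df = 2. Since 0.54 < 7.378, we do not reject H₀.

0.54; do not reject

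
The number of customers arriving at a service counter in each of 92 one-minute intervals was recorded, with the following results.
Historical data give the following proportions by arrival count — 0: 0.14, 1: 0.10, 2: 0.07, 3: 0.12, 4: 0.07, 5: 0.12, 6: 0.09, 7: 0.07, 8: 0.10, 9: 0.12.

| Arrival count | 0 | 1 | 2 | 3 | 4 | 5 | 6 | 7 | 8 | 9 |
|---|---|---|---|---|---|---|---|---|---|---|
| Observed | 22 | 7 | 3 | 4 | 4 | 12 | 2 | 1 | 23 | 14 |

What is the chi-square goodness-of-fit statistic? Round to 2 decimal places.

45.17

Expected counts E_i = n·p_i: 92×0.14 = 12.88, 92×0.10 = 9.2, 92×0.07 = 6.44, 92×0.12 = 11.04, 92×0.07 = 6.44, 92×0.12 = 11.04, 92×0.09 = 8.28, 92×0.07 = 6.44, 92×0.10 = 9.2, 92×0.12 = 11.04.
0: (22 − 12.88)²/12.88 = 83.1744/12.88 = 6.458
1: (7 − 9.2)²/9.2 = 4.84/9.2 = 0.526
2: (3 − 6.44)²/6.44 = 11.8336/6.44 = 1.838
3: (4 − 11.04)²/11.04 = 49.5616/11.04 = 4.489
4: (4 − 6.44)²/6.44 = 5.9536/6.44 = 0.924
5: (12 − 11.04)²/11.04 = 0.9216/11.04 = 0.083
6: (2 − 8.28)²/8.28 = 39.4384/8.28 = 4.763
7: (1 − 6.44)²/6.44 = 29.5936/6.44 = 4.595
8: (23 − 9.2)²/9.2 = 190.44/9.2 = 20.700
9: (14 − 11.04)²/11.04 = 8.7616/11.04 = 0.794
Sum = 45.17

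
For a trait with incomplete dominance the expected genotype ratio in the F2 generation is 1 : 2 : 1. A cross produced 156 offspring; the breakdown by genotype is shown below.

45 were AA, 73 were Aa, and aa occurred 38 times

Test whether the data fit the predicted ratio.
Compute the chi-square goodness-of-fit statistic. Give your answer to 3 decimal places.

Ratio total = 4. Expected counts: 156×1/4 = 39, 156×2/4 = 78, 156×1/4 = 39.
cat         O        E   (O−E)²/E
AA         45       39     0.9231
Aa         73       78     0.3205
aa         38       39     0.0256
Sum = 1.269

1.269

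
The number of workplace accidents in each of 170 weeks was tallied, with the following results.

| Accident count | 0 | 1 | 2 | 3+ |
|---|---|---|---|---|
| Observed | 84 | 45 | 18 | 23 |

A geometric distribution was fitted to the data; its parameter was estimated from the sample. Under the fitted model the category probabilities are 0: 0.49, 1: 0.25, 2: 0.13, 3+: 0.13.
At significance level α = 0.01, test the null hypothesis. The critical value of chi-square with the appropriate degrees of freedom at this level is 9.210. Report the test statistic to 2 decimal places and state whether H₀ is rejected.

0.95; do not reject

Expected counts E_i = n·p_i: 170×0.49 = 83.3, 170×0.25 = 42.5, 170×0.13 = 22.1, 170×0.13 = 22.1.
χ² = (84−83.3)²/83.3 + (45−42.5)²/42.5 + (18−22.1)²/22.1 + (23−22.1)²/22.1
   = 0.006 + 0.147 + 0.761 + 0.037
Sum = 0.95
df = 2. Since 0.95 < 9.210, we do not reject H₀.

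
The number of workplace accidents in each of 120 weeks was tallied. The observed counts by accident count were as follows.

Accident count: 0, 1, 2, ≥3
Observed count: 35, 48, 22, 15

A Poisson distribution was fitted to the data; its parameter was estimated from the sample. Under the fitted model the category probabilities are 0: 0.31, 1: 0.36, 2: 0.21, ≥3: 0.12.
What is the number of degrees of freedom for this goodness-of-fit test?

2

There are k = 4 categories and 1 parameter estimated from the data, so df = 4 − 1 − 1 = 2.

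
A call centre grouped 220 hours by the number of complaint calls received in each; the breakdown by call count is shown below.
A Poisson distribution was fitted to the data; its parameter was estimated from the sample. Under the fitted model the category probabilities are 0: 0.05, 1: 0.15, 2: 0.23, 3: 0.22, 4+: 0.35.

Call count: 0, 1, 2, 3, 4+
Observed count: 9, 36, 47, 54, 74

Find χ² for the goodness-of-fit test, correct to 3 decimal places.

Expected counts E_i = n·p_i: 220×0.05 = 11, 220×0.15 = 33, 220×0.23 = 50.6, 220×0.22 = 48.4, 220×0.35 = 77.
χ² = (9−11)²/11 + (36−33)²/33 + (47−50.6)²/50.6 + (54−48.4)²/48.4 + (74−77)²/77
   = 0.3636 + 0.2727 + 0.2561 + 0.6479 + 0.1169
Sum = 1.657

1.657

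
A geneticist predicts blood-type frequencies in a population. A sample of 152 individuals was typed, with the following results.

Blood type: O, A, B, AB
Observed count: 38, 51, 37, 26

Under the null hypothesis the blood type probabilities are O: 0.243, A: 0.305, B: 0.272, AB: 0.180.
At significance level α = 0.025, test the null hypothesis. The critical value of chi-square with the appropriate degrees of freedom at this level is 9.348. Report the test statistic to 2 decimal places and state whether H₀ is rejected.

1.02; do not reject

Expected counts E_i = n·p_i: 152×0.243 = 36.936, 152×0.305 = 46.36, 152×0.272 = 41.344, 152×0.180 = 27.36.
O: (38 − 36.936)²/36.936 = 1.132096/36.936 = 0.031
A: (51 − 46.36)²/46.36 = 21.5296/46.36 = 0.464
B: (37 − 41.344)²/41.344 = 18.870336/41.344 = 0.456
AB: (26 − 27.36)²/27.36 = 1.8496/27.36 = 0.068
Sum = 1.02
df = 3. Since 1.02 < 9.348, we do not reject H₀.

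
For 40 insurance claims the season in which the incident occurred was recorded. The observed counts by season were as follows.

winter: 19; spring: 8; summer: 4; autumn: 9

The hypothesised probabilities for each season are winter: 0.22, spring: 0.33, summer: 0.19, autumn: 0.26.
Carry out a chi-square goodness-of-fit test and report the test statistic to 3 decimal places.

Expected counts E_i = n·p_i: 40×0.22 = 8.8, 40×0.33 = 13.2, 40×0.19 = 7.6, 40×0.26 = 10.4.
χ² = (19−8.8)²/8.8 + (8−13.2)²/13.2 + (4−7.6)²/7.6 + (9−10.4)²/10.4
   = 11.8227 + 2.0485 + 1.7053 + 0.1885
Sum = 15.765

15.765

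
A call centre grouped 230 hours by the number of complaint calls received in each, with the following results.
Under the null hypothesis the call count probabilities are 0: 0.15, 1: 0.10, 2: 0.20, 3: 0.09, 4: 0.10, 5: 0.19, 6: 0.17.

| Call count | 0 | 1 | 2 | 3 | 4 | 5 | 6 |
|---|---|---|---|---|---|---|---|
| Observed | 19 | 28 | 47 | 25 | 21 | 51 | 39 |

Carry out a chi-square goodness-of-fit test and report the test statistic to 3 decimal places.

10.359

Expected counts E_i = n·p_i: 230×0.15 = 34.5, 230×0.10 = 23, 230×0.20 = 46, 230×0.09 = 20.7, 230×0.10 = 23, 230×0.19 = 43.7, 230×0.17 = 39.1.
cat         O        E   (O−E)²/E
0          19     34.5     6.9638
1          28       23     1.0870
2          47       46     0.0217
3          25     20.7     0.8932
4          21       23     0.1739
5          51     43.7     1.2195
6          39     39.1     0.0003
Sum = 10.359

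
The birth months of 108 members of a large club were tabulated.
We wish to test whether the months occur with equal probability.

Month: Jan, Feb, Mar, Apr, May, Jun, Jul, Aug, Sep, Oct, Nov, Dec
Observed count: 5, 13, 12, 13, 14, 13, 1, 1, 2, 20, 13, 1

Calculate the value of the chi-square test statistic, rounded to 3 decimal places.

52.889

Expected count for each of the 12 categories: 108/12 = 9.
cat         O        E   (O−E)²/E
Jan         5        9     1.7778
Feb        13        9     1.7778
Mar        12        9     1.0000
Apr        13        9     1.7778
May        14        9     2.7778
Jun        13        9     1.7778
Jul         1        9     7.1111
Aug         1        9     7.1111
Sep         2        9     5.4444
Oct        20        9    13.4444
Nov        13        9     1.7778
Dec         1        9     7.1111
Sum = 52.889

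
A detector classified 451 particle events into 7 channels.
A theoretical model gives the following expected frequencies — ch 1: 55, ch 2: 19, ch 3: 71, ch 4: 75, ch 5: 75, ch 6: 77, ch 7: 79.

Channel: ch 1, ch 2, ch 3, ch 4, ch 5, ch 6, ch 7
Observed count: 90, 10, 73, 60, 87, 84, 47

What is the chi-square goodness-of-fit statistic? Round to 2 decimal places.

cat         O        E   (O−E)²/E
ch 1       90       55     22.273
ch 2       10       19      4.263
ch 3       73       71      0.056
ch 4       60       75      3.000
ch 5       87       75      1.920
ch 6       84       77      0.636
ch 7       47       79     12.962
Sum = 45.11

45.11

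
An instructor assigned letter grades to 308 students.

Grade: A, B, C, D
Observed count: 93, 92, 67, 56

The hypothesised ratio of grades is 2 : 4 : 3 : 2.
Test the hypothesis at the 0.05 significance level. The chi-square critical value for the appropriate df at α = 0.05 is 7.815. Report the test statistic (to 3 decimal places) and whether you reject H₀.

31.458; reject

Ratio total = 11. Expected counts: 308×2/11 = 56, 308×4/11 = 112, 308×3/11 = 84, 308×2/11 = 56.
cat         O        E   (O−E)²/E
A          93       56    24.4464
B          92      112     3.5714
C          67       84     3.4405
D          56       56     0.0000
Sum = 31.458
df = 3. Since 31.458 > 7.815, we reject H₀.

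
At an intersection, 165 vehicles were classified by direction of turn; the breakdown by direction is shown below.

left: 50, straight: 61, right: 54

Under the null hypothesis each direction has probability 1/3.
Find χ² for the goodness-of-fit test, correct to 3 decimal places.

Under H₀ each category has probability 1/3, so each expected count is 165/3 = 55.
left: (50 − 55)²/55 = 25/55 = 0.4545
straight: (61 − 55)²/55 = 36/55 = 0.6545
right: (54 − 55)²/55 = 1/55 = 0.0182
Sum = 1.127

1.127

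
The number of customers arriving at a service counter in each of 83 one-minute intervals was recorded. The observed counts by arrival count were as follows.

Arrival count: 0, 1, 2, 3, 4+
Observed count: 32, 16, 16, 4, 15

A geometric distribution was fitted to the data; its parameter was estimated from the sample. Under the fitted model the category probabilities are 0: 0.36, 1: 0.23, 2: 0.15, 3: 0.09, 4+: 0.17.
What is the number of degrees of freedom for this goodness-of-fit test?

There are k = 5 categories and 1 parameter estimated from the data, so df = 5 − 1 − 1 = 3.

3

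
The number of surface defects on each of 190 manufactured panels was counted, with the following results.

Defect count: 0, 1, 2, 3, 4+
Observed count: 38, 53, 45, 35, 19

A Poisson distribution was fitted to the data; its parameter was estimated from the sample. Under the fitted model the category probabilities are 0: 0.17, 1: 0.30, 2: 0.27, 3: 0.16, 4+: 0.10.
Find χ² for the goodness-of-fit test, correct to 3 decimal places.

Expected counts E_i = n·p_i: 190×0.17 = 32.3, 190×0.30 = 57, 190×0.27 = 51.3, 190×0.16 = 30.4, 190×0.10 = 19.
cat         O        E   (O−E)²/E
0          38     32.3     1.0059
1          53       57     0.2807
2          45     51.3     0.7737
3          35     30.4     0.6961
4+         19       19     0.0000
Sum = 2.756

2.756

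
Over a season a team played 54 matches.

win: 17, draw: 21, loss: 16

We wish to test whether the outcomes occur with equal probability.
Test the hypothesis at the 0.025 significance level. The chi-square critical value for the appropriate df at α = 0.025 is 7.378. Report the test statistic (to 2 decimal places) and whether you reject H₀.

Expected count for each of the 3 categories: 54/3 = 18.
χ² = (17−18)²/18 + (21−18)²/18 + (16−18)²/18
   = 0.056 + 0.500 + 0.222
Sum = 0.78
df = 2. Since 0.78 < 7.378, we do not reject H₀.

0.78; do not reject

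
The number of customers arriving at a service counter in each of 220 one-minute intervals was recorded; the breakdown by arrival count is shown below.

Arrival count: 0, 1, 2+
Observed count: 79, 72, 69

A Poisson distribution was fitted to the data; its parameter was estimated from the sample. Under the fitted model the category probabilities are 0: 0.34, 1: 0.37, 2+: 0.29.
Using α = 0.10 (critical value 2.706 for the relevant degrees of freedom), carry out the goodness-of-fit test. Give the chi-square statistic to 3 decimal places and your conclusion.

Expected counts E_i = n·p_i: 220×0.34 = 74.8, 220×0.37 = 81.4, 220×0.29 = 63.8.
χ² = (79−74.8)²/74.8 + (72−81.4)²/81.4 + (69−63.8)²/63.8
   = 0.2358 + 1.0855 + 0.4238
Sum = 1.745
df = 1. Since 1.745 < 2.706, we do not reject H₀.

1.745; do not reject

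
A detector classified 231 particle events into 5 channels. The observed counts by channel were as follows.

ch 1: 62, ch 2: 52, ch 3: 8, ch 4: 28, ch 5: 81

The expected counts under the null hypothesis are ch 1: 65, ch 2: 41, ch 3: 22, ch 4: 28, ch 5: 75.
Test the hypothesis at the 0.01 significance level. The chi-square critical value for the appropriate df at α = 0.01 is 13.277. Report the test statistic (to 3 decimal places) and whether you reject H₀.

12.479; do not reject

ch 1: (62 − 65)²/65 = 9/65 = 0.1385
ch 2: (52 − 41)²/41 = 121/41 = 2.9512
ch 3: (8 − 22)²/22 = 196/22 = 8.9091
ch 4: (28 − 28)²/28 = 0/28 = 0.0000
ch 5: (81 − 75)²/75 = 36/75 = 0.4800
Sum = 12.479
df = 4. Since 12.479 < 13.277, we do not reject H₀.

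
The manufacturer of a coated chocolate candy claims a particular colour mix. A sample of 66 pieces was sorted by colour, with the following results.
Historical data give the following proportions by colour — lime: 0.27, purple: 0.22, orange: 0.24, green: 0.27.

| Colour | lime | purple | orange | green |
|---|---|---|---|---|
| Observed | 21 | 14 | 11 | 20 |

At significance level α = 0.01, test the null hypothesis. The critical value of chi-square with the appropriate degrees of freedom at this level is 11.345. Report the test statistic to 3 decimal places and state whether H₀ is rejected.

2.332; do not reject

Expected counts E_i = n·p_i: 66×0.27 = 17.82, 66×0.22 = 14.52, 66×0.24 = 15.84, 66×0.27 = 17.82.
lime: (21 − 17.82)²/17.82 = 10.1124/17.82 = 0.5675
purple: (14 − 14.52)²/14.52 = 0.2704/14.52 = 0.0186
orange: (11 − 15.84)²/15.84 = 23.4256/15.84 = 1.4789
green: (20 − 17.82)²/17.82 = 4.7524/17.82 = 0.2667
Sum = 2.332
df = 3. Since 2.332 < 11.345, we do not reject H₀.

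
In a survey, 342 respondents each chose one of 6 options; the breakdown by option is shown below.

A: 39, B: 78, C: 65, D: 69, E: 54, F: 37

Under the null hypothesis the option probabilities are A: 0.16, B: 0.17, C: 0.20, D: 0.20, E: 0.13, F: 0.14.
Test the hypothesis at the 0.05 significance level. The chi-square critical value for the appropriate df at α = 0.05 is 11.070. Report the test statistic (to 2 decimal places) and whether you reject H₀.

15.99; reject

Expected counts E_i = n·p_i: 342×0.16 = 54.72, 342×0.17 = 58.14, 342×0.20 = 68.4, 342×0.20 = 68.4, 342×0.13 = 44.46, 342×0.14 = 47.88.
χ² = (39−54.72)²/54.72 + (78−58.14)²/58.14 + (65−68.4)²/68.4 + (69−68.4)²/68.4 + (54−44.46)²/44.46 + (37−47.88)²/47.88
   = 4.516 + 6.784 + 0.169 + 0.005 + 2.047 + 2.472
Sum = 15.99
df = 5. Since 15.99 > 11.070, we reject H₀.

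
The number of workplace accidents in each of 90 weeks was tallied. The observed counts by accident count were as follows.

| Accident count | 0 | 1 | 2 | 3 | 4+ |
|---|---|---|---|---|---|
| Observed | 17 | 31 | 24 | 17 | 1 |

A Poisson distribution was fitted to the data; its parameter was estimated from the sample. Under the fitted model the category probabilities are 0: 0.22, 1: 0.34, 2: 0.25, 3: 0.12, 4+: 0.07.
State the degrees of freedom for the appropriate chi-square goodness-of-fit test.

3

There are k = 5 categories and 1 parameter estimated from the data, so df = 5 − 1 − 1 = 3.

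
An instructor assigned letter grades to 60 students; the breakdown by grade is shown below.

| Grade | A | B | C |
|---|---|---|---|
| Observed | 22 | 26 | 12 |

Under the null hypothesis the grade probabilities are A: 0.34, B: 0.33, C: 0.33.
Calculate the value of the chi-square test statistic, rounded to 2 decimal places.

5.14

Expected counts E_i = n·p_i: 60×0.34 = 20.4, 60×0.33 = 19.8, 60×0.33 = 19.8.
A: (22 − 20.4)²/20.4 = 2.56/20.4 = 0.125
B: (26 − 19.8)²/19.8 = 38.44/19.8 = 1.941
C: (12 − 19.8)²/19.8 = 60.84/19.8 = 3.073
Sum = 5.14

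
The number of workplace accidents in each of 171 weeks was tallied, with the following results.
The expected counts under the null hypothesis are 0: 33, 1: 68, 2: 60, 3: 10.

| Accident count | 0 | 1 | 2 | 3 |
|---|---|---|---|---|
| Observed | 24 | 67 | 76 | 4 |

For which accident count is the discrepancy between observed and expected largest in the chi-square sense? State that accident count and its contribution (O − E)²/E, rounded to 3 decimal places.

2, 4.267

cat         O        E   (O−E)²/E
0          24       33     2.4545
1          67       68     0.0147
2          76       60     4.2667
3           4       10     3.6000
The largest term is for 2: 4.267.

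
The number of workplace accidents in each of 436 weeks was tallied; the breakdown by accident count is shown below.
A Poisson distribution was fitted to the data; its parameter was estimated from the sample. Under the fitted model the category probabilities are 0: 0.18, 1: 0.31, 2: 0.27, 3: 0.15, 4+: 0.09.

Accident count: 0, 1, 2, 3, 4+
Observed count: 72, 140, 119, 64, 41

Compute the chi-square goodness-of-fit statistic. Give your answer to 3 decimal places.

Expected counts E_i = n·p_i: 436×0.18 = 78.48, 436×0.31 = 135.16, 436×0.27 = 117.72, 436×0.15 = 65.4, 436×0.09 = 39.24.
χ² = (72−78.48)²/78.48 + (140−135.16)²/135.16 + (119−117.72)²/117.72 + (64−65.4)²/65.4 + (41−39.24)²/39.24
   = 0.5350 + 0.1733 + 0.0139 + 0.0300 + 0.0789
Sum = 0.831

0.831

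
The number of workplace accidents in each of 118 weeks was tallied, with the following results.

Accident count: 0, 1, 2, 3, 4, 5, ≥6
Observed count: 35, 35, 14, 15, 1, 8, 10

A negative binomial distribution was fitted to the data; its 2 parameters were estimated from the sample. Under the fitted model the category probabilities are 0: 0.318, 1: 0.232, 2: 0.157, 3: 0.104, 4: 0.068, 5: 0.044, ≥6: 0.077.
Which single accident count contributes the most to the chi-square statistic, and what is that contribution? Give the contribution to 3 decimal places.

4, 6.149

Expected counts E_i = n·p_i: 118×0.318 = 37.524, 118×0.232 = 27.376, 118×0.157 = 18.526, 118×0.104 = 12.272, 118×0.068 = 8.024, 118×0.044 = 5.192, 118×0.077 = 9.086.
χ² = (35−37.524)²/37.524 + (35−27.376)²/27.376 + (14−18.526)²/18.526 + (15−12.272)²/12.272 + (1−8.024)²/8.024 + (8−5.192)²/5.192 + (10−9.086)²/9.086
   = 0.1698 + 2.1232 + 1.1057 + 0.6064 + 6.1486 + 1.5187 + 0.0919
The largest term is for 4: 6.149.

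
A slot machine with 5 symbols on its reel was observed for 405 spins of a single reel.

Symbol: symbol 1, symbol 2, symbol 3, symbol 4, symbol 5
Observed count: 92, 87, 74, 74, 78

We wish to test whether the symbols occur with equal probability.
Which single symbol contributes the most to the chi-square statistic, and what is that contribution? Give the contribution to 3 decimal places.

symbol 1, 1.494

Expected count for each of the 5 categories: 405/5 = 81.
symbol 1: (92 − 81)²/81 = 121/81 = 1.4938
symbol 2: (87 − 81)²/81 = 36/81 = 0.4444
symbol 3: (74 − 81)²/81 = 49/81 = 0.6049
symbol 4: (74 − 81)²/81 = 49/81 = 0.6049
symbol 5: (78 − 81)²/81 = 9/81 = 0.1111
The largest term is for symbol 1: 1.494.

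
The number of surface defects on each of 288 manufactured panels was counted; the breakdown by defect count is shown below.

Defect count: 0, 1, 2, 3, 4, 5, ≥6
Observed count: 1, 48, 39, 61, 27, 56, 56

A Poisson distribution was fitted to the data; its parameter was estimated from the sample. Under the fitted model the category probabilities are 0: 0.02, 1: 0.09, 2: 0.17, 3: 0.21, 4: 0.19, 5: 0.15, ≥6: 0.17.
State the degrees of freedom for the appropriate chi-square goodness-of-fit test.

5

There are k = 7 categories and 1 parameter estimated from the data, so df = 7 − 1 − 1 = 5.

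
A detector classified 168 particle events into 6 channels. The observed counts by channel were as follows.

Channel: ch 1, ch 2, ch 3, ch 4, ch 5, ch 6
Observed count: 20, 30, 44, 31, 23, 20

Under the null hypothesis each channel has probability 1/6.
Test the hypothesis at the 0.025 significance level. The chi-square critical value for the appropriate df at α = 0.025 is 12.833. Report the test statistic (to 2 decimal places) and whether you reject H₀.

Under H₀ each category has probability 1/6, so each expected count is 168/6 = 28.
χ² = (20−28)²/28 + (30−28)²/28 + (44−28)²/28 + (31−28)²/28 + (23−28)²/28 + (20−28)²/28
   = 2.286 + 0.143 + 9.143 + 0.321 + 0.893 + 2.286
Sum = 15.07
df = 5. Since 15.07 > 12.833, we reject H₀.

15.07; reject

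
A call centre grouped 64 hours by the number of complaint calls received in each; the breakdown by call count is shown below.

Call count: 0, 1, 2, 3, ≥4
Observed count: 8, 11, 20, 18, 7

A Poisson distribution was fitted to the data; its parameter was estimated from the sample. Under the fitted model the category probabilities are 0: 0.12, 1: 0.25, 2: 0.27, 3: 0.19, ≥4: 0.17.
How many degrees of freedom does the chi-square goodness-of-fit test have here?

There are k = 5 categories and 1 parameter estimated from the data, so df = 5 − 1 − 1 = 3.

3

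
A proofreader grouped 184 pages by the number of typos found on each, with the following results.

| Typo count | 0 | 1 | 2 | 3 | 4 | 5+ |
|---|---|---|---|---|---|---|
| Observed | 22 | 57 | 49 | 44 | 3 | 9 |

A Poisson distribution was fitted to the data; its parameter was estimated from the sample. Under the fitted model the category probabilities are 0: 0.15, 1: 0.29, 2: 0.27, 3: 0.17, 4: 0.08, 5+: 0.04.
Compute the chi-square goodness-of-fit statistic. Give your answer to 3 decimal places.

Expected counts E_i = n·p_i: 184×0.15 = 27.6, 184×0.29 = 53.36, 184×0.27 = 49.68, 184×0.17 = 31.28, 184×0.08 = 14.72, 184×0.04 = 7.36.
χ² = (22−27.6)²/27.6 + (57−53.36)²/53.36 + (49−49.68)²/49.68 + (44−31.28)²/31.28 + (3−14.72)²/14.72 + (9−7.36)²/7.36
   = 1.1362 + 0.2483 + 0.0093 + 5.1726 + 9.3314 + 0.3654
Sum = 16.263

16.263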